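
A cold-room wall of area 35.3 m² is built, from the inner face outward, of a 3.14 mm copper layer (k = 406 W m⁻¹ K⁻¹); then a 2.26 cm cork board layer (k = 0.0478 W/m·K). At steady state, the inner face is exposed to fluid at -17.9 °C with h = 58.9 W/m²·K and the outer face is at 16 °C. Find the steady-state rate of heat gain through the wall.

Q = 2440 W

Series thermal resistances, inner to outer:
  R_conv,in = 1/(hA) = 1/(58.9·35.3) = 4.810×10^-4 K/W
  R_copper = L/(kA) = 0.00314/(406·35.3) = 2.191×10^-7 K/W
  R_cork board = L/(kA) = 0.0226/(0.0478·35.3) = 0.01339 K/W
ΣR = 4.810×10^-4 + 2.191×10^-7 + 0.01339 = 0.01387 K/W
Q = ΔT/ΣR = (-17.9 °C − 16 °C)/0.01387 = -2440 W
(Negative Q ⇒ heat flows inward; heat gain = 2440 W.)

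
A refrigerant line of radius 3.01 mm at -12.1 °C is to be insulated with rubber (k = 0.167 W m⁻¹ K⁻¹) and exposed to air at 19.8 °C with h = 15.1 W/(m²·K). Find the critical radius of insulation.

For a cylinder, r_cr = k_ins/h = 0.167/15.1 = 0.0111 m = 1.11 cm

r_cr = 1.11 cm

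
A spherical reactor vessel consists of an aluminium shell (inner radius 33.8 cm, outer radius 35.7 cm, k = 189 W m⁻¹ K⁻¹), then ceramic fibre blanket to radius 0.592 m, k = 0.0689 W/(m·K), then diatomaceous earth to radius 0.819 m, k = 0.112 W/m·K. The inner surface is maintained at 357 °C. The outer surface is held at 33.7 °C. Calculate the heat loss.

Q = 200 W

Series thermal resistances, inner to outer:
  R_aluminium = (1/0.338 − 1/0.357)/(4πk) = 0.1575/(4π·189) = 6.630×10^-5 K/W
  R_ceramic fibre blanket = (1/0.357 − 1/0.592)/(4πk) = 1.112/(4π·0.0689) = 1.284 K/W
  R_diatomaceous earth = (1/0.592 − 1/0.819)/(4πk) = 0.4682/(4π·0.112) = 0.3327 K/W
ΣR = 6.630×10^-5 + 1.284 + 0.3327 = 1.617 K/W
Q = ΔT/ΣR = (357 °C − 33.7 °C)/1.617 = 200 W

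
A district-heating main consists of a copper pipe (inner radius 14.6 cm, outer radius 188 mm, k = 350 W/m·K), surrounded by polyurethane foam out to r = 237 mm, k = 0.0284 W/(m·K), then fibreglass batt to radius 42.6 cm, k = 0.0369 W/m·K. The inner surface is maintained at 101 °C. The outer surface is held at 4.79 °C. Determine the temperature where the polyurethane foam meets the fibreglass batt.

T = 68.4 °C

Resistance network (inner→outer):
  R'_copper = ln(0.188/0.146)/(2πk) = 0.2528/(2π·350) = 1.150×10^-4 m·K/W
  R'_polyurethane foam = ln(0.237/0.188)/(2πk) = 0.2316/(2π·0.0284) = 1.298 m·K/W
  R'_fibreglass batt = ln(0.426/0.237)/(2πk) = 0.5864/(2π·0.0369) = 2.529 m·K/W
ΣR = 1.150×10^-4 + 1.298 + 2.529 = 3.827 m·K/W
Q' = ΔT/ΣR = (101 °C − 4.79 °C)/3.827 = 25.14 W/m
From the inner boundary to the polyurethane foam/fibreglass batt interface, ΣR_partial = 1.298 m·K/W.
T_interface = T_in − Q'·ΣR_partial = 101 °C − (25.14)(1.298) = 68.4 °C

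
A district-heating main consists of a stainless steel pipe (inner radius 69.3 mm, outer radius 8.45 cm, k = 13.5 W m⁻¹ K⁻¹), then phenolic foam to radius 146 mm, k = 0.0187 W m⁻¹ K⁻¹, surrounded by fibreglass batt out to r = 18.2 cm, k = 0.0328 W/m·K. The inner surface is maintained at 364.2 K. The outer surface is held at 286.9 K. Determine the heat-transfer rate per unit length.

Treat each layer as a resistance in series:
  R'_stainless steel = ln(0.0845/0.0693)/(2πk) = 0.1983/(2π·13.5) = 0.002338 m·K/W
  R'_phenolic foam = ln(0.146/0.0845)/(2πk) = 0.5469/(2π·0.0187) = 4.654 m·K/W
  R'_fibreglass batt = ln(0.182/0.146)/(2πk) = 0.2204/(2π·0.0328) = 1.069 m·K/W
ΣR = 0.002338 + 4.654 + 1.069 = 5.725 m·K/W
Q' = ΔT/ΣR = (364.2 K − 286.9 K)/5.725 = 13.5 W/m

Q' = 13.5 W/m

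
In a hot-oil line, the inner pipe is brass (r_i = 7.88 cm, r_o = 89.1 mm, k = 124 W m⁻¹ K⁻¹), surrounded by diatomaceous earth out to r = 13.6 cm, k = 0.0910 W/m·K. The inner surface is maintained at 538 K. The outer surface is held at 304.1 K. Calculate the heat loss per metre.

Q' = 316 W/m

Resistance network (inner→outer):
  R'_brass = ln(0.0891/0.0788)/(2πk) = 0.1228/(2π·124) = 1.577×10^-4 m·K/W
  R'_diatomaceous earth = ln(0.136/0.0891)/(2πk) = 0.4229/(2π·0.0910) = 0.7396 m·K/W
ΣR = 1.577×10^-4 + 0.7396 = 0.7398 m·K/W
Q' = ΔT/ΣR = (538 K − 304.1 K)/0.7398 = 316 W/m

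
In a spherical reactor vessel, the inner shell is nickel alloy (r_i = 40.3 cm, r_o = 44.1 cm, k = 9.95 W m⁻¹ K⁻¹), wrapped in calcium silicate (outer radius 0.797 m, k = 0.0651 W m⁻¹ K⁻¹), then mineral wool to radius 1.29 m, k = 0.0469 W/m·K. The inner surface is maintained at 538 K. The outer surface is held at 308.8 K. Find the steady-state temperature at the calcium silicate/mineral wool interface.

Treat each layer as a resistance in series:
  R_nickel alloy = (1/0.403 − 1/0.441)/(4πk) = 0.2138/(4π·9.95) = 0.001710 K/W
  R_calcium silicate = (1/0.441 − 1/0.797)/(4πk) = 1.013/(4π·0.0651) = 1.238 K/W
  R_mineral wool = (1/0.797 − 1/1.29)/(4πk) = 0.4795/(4π·0.0469) = 0.8136 K/W
ΣR = 0.001710 + 1.238 + 0.8136 = 2.053 K/W
Q = ΔT/ΣR = (538 K − 308.8 K)/2.053 = 111.6 W
From the inner boundary to the calcium silicate/mineral wool interface, ΣR_partial = 1.240 K/W.
T_interface = T_in − Q·ΣR_partial = 538 K − (111.6)(1.240) = 400 K

T = 400 K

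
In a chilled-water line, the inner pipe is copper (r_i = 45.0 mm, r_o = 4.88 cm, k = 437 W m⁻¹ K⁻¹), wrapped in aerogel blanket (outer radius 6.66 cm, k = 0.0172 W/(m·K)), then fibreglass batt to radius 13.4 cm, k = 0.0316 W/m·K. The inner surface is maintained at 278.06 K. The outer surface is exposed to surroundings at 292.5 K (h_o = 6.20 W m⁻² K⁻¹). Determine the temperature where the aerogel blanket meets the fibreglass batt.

T = 284.4 K

Resistance network (inner→outer):
  R'_copper = ln(0.0488/0.0450)/(2πk) = 0.08107/(2π·437) = 2.952×10^-5 m·K/W
  R'_aerogel blanket = ln(0.0666/0.0488)/(2πk) = 0.3110/(2π·0.0172) = 2.878 m·K/W
  R'_fibreglass batt = ln(0.134/0.0666)/(2πk) = 0.6991/(2π·0.0316) = 3.521 m·K/W
  R'_conv,out = 1/(2πr h) = 1/(2π·0.134·6.20) = 0.1916 m·K/W
ΣR = 2.952×10^-5 + 2.878 + 3.521 + 0.1916 = 6.591 m·K/W
Q' = ΔT/ΣR = (278.06 K − 292.5 K)/6.591 = -2.191 W/m
From the inner boundary to the aerogel blanket/fibreglass batt interface, ΣR_partial = 2.878 m·K/W.
T_interface = T_in − Q'·ΣR_partial = 278.06 K − (-2.191)(2.878) = 284.4 K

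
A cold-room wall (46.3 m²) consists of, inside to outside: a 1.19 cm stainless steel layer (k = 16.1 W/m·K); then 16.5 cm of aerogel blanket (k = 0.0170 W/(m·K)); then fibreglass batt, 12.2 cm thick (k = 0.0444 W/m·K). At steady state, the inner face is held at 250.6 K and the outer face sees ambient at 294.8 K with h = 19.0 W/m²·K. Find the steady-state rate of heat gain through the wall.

Q = 164 W

Resistance network (inner→outer):
  R_stainless steel = L/(kA) = 0.0119/(16.1·46.3) = 1.596×10^-5 K/W
  R_aerogel blanket = L/(kA) = 0.165/(0.0170·46.3) = 0.2096 K/W
  R_fibreglass batt = L/(kA) = 0.122/(0.0444·46.3) = 0.05935 K/W
  R_conv,out = 1/(hA) = 1/(19.0·46.3) = 0.001137 K/W
ΣR = 1.596×10^-5 + 0.2096 + 0.05935 + 0.001137 = 0.2701 K/W
Q = ΔT/ΣR = (250.6 K − 294.8 K)/0.2701 = -164 W
(Negative Q ⇒ heat flows inward; heat gain = 164 W.)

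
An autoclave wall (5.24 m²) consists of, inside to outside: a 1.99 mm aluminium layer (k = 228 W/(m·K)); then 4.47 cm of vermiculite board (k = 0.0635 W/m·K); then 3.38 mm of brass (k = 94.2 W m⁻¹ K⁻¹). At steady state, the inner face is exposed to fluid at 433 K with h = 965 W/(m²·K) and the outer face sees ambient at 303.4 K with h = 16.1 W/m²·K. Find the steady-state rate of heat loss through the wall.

Treat each layer as a resistance in series:
  R_conv,in = 1/(hA) = 1/(965·5.24) = 1.978×10^-4 K/W
  R_aluminium = L/(kA) = 0.00199/(228·5.24) = 1.666×10^-6 K/W
  R_vermiculite board = L/(kA) = 0.0447/(0.0635·5.24) = 0.1343 K/W
  R_brass = L/(kA) = 0.00338/(94.2·5.24) = 6.848×10^-6 K/W
  R_conv,out = 1/(hA) = 1/(16.1·5.24) = 0.01185 K/W
ΣR = 1.978×10^-4 + 1.666×10^-6 + 0.1343 + 6.848×10^-6 + 0.01185 = 0.1464 K/W
Q = ΔT/ΣR = (433 K − 303.4 K)/0.1464 = 885 W

Q = 885 W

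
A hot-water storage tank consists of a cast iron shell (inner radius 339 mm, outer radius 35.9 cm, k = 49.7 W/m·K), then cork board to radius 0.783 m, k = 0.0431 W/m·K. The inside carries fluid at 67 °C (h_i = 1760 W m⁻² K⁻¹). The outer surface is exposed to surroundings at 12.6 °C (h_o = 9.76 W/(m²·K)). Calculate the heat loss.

Treat each layer as a resistance in series:
  R_conv,in = 1/(4πr²h) = 1/(4π·0.339²·1760) = 3.934×10^-4 K/W
  R_cast iron = (1/0.339 − 1/0.359)/(4πk) = 0.1643/(4π·49.7) = 2.631×10^-4 K/W
  R_cork board = (1/0.359 − 1/0.783)/(4πk) = 1.508/(4π·0.0431) = 2.785 K/W
  R_conv,out = 1/(4πr²h) = 1/(4π·0.783²·9.76) = 0.01330 K/W
ΣR = 3.934×10^-4 + 2.631×10^-4 + 2.785 + 0.01330 = 2.799 K/W
Q = ΔT/ΣR = (67 °C − 12.6 °C)/2.799 = 19.4 W

Q = 19.4 W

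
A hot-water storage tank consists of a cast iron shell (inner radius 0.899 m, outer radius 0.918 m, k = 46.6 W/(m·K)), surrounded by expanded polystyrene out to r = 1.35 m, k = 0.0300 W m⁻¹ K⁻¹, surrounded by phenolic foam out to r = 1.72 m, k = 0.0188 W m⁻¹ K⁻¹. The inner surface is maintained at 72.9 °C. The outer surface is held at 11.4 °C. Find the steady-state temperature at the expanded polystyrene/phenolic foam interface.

Resistance network (inner→outer):
  R_cast iron = (1/0.899 − 1/0.918)/(4πk) = 0.02302/(4π·46.6) = 3.931×10^-5 K/W
  R_expanded polystyrene = (1/0.918 − 1/1.35)/(4πk) = 0.3486/(4π·0.0300) = 0.9246 K/W
  R_phenolic foam = (1/1.35 − 1/1.72)/(4πk) = 0.1593/(4π·0.0188) = 0.6745 K/W
ΣR = 3.931×10^-5 + 0.9246 + 0.6745 = 1.599 K/W
Q = ΔT/ΣR = (72.9 °C − 11.4 °C)/1.599 = 38.46 W
From the inner boundary to the expanded polystyrene/phenolic foam interface, ΣR_partial = 0.9246 K/W.
T_interface = T_in − Q·ΣR_partial = 72.9 °C − (38.46)(0.9246) = 37.3 °C

T = 37.3 °C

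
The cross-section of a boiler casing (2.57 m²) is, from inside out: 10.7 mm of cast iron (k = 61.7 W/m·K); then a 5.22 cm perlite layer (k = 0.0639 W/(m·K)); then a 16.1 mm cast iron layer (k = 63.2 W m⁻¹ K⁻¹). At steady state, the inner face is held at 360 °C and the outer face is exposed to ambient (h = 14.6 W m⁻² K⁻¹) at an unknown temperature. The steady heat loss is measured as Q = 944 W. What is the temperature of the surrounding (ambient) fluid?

T_out = 34.6 °C

Series resistances:
  R_cast iron = L/(kA) = 0.0107/(61.7·2.57) = 6.748×10^-5 K/W
  R_perlite = L/(kA) = 0.0522/(0.0639·2.57) = 0.3179 K/W
  R_cast iron = L/(kA) = 0.0161/(63.2·2.57) = 9.912×10^-5 K/W
  R_conv,out = 1/(hA) = 1/(14.6·2.57) = 0.02665 K/W
ΣR = 0.3447 K/W
ΔT = Q·ΣR = 944 × 0.3447 = 325.4 K
Heat flows outward, so T_out = T_in − ΔT = 360 − 325.4 = 34.6 °C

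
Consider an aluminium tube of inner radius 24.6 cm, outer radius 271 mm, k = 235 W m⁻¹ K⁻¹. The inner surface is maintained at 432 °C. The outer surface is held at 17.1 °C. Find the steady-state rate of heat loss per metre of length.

Q' = 6.33×10^6 W/m

Q' = 2πk·ΔT/ln(r₂/r₁) = 2π × 235 × 414.9 / ln(0.271/0.246) = 6.33×10^6 W/m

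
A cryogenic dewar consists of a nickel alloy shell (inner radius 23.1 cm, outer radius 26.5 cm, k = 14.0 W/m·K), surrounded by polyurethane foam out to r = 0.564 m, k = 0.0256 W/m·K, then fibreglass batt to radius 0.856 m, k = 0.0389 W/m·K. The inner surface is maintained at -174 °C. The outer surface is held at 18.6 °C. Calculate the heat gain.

Resistance network (inner→outer):
  R_nickel alloy = (1/0.231 − 1/0.265)/(4πk) = 0.5554/(4π·14.0) = 0.003157 K/W
  R_polyurethane foam = (1/0.265 − 1/0.564)/(4πk) = 2.001/(4π·0.0256) = 6.219 K/W
  R_fibreglass batt = (1/0.564 − 1/0.856)/(4πk) = 0.6048/(4π·0.0389) = 1.237 K/W
ΣR = 0.003157 + 6.219 + 1.237 = 7.459 K/W
Q = ΔT/ΣR = (-174 °C − 18.6 °C)/7.459 = -25.8 W
(Negative Q ⇒ heat flows inward; heat gain = 25.8 W.)

Q = 25.8 W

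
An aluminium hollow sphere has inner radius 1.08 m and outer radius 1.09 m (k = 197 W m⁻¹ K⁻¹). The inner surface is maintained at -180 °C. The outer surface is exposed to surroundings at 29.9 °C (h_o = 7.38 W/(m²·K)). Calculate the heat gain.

Q = 23.1 kW

Series thermal resistances, inner to outer:
  R_aluminium = (1/1.08 − 1/1.09)/(4πk) = 0.008495/(4π·197) = 3.431×10^-6 K/W
  R_conv,out = 1/(4πr²h) = 1/(4π·1.09²·7.38) = 0.009076 K/W
ΣR = 3.431×10^-6 + 0.009076 = 0.009079 K/W
Q = ΔT/ΣR = (-180 °C − 29.9 °C)/0.009079 = -23100 W
(Negative Q ⇒ heat flows inward; heat gain = 23100 W.)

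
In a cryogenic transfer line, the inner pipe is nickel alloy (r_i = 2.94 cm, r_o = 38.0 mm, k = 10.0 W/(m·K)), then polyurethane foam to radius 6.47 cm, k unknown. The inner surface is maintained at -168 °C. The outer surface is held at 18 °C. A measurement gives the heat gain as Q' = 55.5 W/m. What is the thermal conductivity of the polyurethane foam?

ΣR = ΔT/Q' = |-168 − 18|/55.5 = 3.351 m·K/W
Known resistances:
  R'_nickel alloy = ln(0.0380/0.0294)/(2πk) = 0.2566/(2π·10.0) = 0.004084 m·K/W
R_polyurethane foam = ΣR − ΣR_known = 3.351 − 0.004084 = 3.347 m·K/W
ln(r₂/r₁)/(2πk) = 3.347 ⇒ k = 0.5322/(2π·3.347) = 0.0253 W/m·K

k = 0.0253 W/m·K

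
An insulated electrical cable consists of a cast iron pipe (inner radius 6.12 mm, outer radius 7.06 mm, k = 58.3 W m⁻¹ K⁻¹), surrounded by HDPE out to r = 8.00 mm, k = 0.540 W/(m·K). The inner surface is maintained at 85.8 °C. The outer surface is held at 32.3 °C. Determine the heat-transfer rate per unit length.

Resistance network (inner→outer):
  R'_cast iron = ln(0.00706/0.00612)/(2πk) = 0.1429/(2π·58.3) = 3.901×10^-4 m·K/W
  R'_HDPE = ln(0.00800/0.00706)/(2πk) = 0.1250/(2π·0.540) = 0.03684 m·K/W
ΣR = 3.901×10^-4 + 0.03684 = 0.03723 m·K/W
Q' = ΔT/ΣR = (85.8 °C − 32.3 °C)/0.03723 = 1440 W/m

Q' = 1440 W/m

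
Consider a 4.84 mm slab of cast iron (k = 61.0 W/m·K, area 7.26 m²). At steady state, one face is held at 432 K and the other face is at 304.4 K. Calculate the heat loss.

Q = 1.17×10^7 W

Q = kA·ΔT/L = 61.0 × 7.26 × |432 K − 304.4 K| / 0.00484 = 1.17×10^7 W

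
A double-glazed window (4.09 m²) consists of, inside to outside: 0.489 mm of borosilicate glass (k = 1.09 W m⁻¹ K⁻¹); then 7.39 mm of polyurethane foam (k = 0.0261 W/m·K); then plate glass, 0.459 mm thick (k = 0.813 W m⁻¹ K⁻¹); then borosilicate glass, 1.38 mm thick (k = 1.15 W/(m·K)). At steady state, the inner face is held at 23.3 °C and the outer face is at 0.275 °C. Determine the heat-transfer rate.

Q = 330 W

Resistance network (inner→outer):
  R_borosilicate glass = L/(kA) = 4.89×10^-4/(1.09·4.09) = 1.097×10^-4 K/W
  R_polyurethane foam = L/(kA) = 0.00739/(0.0261·4.09) = 0.06923 K/W
  R_plate glass = L/(kA) = 4.59×10^-4/(0.813·4.09) = 1.380×10^-4 K/W
  R_borosilicate glass = L/(kA) = 0.00138/(1.15·4.09) = 2.934×10^-4 K/W
ΣR = 1.097×10^-4 + 0.06923 + 1.380×10^-4 + 2.934×10^-4 = 0.06977 K/W
Q = ΔT/ΣR = (23.3 °C − 0.275 °C)/0.06977 = 330 W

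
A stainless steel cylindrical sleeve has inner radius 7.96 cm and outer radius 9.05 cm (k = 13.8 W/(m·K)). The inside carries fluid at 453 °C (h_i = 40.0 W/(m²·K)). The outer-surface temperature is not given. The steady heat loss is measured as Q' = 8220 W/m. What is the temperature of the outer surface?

T_out = 29.9 °C

Series resistances:
  R'_conv,in = 1/(2πr h) = 1/(2π·0.0796·40.0) = 0.04999 m·K/W
  R'_stainless steel = ln(0.0905/0.0796)/(2πk) = 0.1283/(2π·13.8) = 0.001480 m·K/W
ΣR = 0.05147 m·K/W
ΔT = Q'·ΣR = 8220 × 0.05147 = 423.1 K
Heat flows outward, so T_out = T_in − ΔT = 453 − 423.1 = 29.9 °C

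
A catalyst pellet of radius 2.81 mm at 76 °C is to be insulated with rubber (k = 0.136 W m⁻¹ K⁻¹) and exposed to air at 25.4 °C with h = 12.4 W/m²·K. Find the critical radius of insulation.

r_cr = 2.19 cm

For a sphere, r_cr = 2k_ins/h = 2·0.136/12.4 = 0.0219 m = 2.19 cm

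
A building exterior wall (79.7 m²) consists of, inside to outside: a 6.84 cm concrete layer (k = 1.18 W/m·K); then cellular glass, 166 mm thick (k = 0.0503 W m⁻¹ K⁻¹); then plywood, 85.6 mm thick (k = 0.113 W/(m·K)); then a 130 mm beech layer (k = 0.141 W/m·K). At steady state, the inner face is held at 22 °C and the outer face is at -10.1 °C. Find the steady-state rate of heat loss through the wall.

Treat each layer as a resistance in series:
  R_concrete = L/(kA) = 0.0684/(1.18·79.7) = 7.273×10^-4 K/W
  R_cellular glass = L/(kA) = 0.166/(0.0503·79.7) = 0.04141 K/W
  R_plywood = L/(kA) = 0.0856/(0.113·79.7) = 0.009505 K/W
  R_beech = L/(kA) = 0.130/(0.141·79.7) = 0.01157 K/W
ΣR = 7.273×10^-4 + 0.04141 + 0.009505 + 0.01157 = 0.06321 K/W
Q = ΔT/ΣR = (22 °C − -10.1 °C)/0.06321 = 508 W

Q = 508 W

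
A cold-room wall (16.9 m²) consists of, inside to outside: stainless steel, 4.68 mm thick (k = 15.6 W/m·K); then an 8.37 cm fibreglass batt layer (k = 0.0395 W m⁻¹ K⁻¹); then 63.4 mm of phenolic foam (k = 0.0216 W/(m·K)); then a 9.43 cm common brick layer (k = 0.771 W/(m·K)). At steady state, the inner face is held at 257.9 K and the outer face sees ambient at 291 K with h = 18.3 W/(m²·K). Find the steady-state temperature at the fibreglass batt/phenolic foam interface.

T = 271.31 K

Series thermal resistances, inner to outer:
  R_stainless steel = L/(kA) = 0.00468/(15.6·16.9) = 1.775×10^-5 K/W
  R_fibreglass batt = L/(kA) = 0.0837/(0.0395·16.9) = 0.1254 K/W
  R_phenolic foam = L/(kA) = 0.0634/(0.0216·16.9) = 0.1737 K/W
  R_common brick = L/(kA) = 0.0943/(0.771·16.9) = 0.007237 K/W
  R_conv,out = 1/(hA) = 1/(18.3·16.9) = 0.003233 K/W
ΣR = 1.775×10^-5 + 0.1254 + 0.1737 + 0.007237 + 0.003233 = 0.3096 K/W
Q = ΔT/ΣR = (257.9 K − 291 K)/0.3096 = -106.9 W
From the inner boundary to the fibreglass batt/phenolic foam interface, ΣR_partial = 0.1254 K/W.
T_interface = T_in − Q·ΣR_partial = 257.9 K − (-106.9)(0.1254) = 271.31 K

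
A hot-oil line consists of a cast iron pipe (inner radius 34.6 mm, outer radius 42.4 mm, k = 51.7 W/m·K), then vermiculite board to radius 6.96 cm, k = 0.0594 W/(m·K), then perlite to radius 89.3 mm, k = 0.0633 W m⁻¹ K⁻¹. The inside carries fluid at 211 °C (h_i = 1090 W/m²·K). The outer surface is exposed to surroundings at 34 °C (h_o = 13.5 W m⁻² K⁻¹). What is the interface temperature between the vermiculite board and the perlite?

Series thermal resistances, inner to outer:
  R'_conv,in = 1/(2πr h) = 1/(2π·0.0346·1090) = 0.004220 m·K/W
  R'_cast iron = ln(0.0424/0.0346)/(2πk) = 0.2033/(2π·51.7) = 6.258×10^-4 m·K/W
  R'_vermiculite board = ln(0.0696/0.0424)/(2πk) = 0.4956/(2π·0.0594) = 1.328 m·K/W
  R'_perlite = ln(0.0893/0.0696)/(2πk) = 0.2492/(2π·0.0633) = 0.6267 m·K/W
  R'_conv,out = 1/(2πr h) = 1/(2π·0.0893·13.5) = 0.1320 m·K/W
ΣR = 0.004220 + 6.258×10^-4 + 1.328 + 0.6267 + 0.1320 = 2.092 m·K/W
Q' = ΔT/ΣR = (211 °C − 34 °C)/2.092 = 84.61 W/m
From the inner boundary to the vermiculite board/perlite interface, ΣR_partial = 1.333 m·K/W.
T_interface = T_in − Q'·ΣR_partial = 211 °C − (84.61)(1.333) = 98.2 °C

T = 98.2 °C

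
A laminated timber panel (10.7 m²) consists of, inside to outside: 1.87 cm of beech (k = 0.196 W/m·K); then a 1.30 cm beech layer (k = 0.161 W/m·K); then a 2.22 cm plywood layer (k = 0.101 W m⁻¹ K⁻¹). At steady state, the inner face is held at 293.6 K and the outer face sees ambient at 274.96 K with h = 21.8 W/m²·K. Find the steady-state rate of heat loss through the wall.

Series thermal resistances, inner to outer:
  R_beech = L/(kA) = 0.0187/(0.196·10.7) = 0.008917 K/W
  R_beech = L/(kA) = 0.0130/(0.161·10.7) = 0.007546 K/W
  R_plywood = L/(kA) = 0.0222/(0.101·10.7) = 0.02054 K/W
  R_conv,out = 1/(hA) = 1/(21.8·10.7) = 0.004287 K/W
ΣR = 0.008917 + 0.007546 + 0.02054 + 0.004287 = 0.04129 K/W
Q = ΔT/ΣR = (293.6 K − 274.96 K)/0.04129 = 451 W

Q = 451 W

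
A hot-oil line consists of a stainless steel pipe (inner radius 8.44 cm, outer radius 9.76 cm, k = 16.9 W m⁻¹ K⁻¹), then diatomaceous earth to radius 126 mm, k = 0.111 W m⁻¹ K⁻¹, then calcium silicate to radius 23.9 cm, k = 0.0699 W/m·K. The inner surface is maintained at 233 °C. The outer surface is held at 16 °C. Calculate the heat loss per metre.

Treat each layer as a resistance in series:
  R'_stainless steel = ln(0.0976/0.0844)/(2πk) = 0.1453/(2π·16.9) = 0.001368 m·K/W
  R'_diatomaceous earth = ln(0.126/0.0976)/(2πk) = 0.2554/(2π·0.111) = 0.3662 m·K/W
  R'_calcium silicate = ln(0.239/0.126)/(2πk) = 0.6402/(2π·0.0699) = 1.458 m·K/W
ΣR = 0.001368 + 0.3662 + 1.458 = 1.826 m·K/W
Q' = ΔT/ΣR = (233 °C − 16 °C)/1.826 = 119 W/m

Q' = 119 W/m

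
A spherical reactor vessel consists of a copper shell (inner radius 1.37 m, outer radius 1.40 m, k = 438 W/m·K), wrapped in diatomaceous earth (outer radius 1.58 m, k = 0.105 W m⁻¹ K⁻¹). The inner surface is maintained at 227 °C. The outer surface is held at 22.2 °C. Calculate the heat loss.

Q = 3320 W

Treat each layer as a resistance in series:
  R_copper = (1/1.37 − 1/1.40)/(4πk) = 0.01564/(4π·438) = 2.842×10^-6 K/W
  R_diatomaceous earth = (1/1.40 − 1/1.58)/(4πk) = 0.08137/(4π·0.105) = 0.06167 K/W
ΣR = 2.842×10^-6 + 0.06167 = 0.06167 K/W
Q = ΔT/ΣR = (227 °C − 22.2 °C)/0.06167 = 3320 W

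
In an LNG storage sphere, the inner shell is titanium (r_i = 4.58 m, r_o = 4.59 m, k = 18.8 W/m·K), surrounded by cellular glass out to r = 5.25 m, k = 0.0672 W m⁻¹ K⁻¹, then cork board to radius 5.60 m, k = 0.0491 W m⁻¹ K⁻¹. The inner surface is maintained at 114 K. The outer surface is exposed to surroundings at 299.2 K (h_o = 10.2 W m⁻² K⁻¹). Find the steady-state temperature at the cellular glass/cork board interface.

T = 229.6 K

Treat each layer as a resistance in series:
  R_titanium = (1/4.58 − 1/4.59)/(4πk) = 4.757×10^-4/(4π·18.8) = 2.014×10^-6 K/W
  R_cellular glass = (1/4.59 − 1/5.25)/(4πk) = 0.02739/(4π·0.0672) = 0.03243 K/W
  R_cork board = (1/5.25 − 1/5.60)/(4πk) = 0.01190/(4π·0.0491) = 0.01929 K/W
  R_conv,out = 1/(4πr²h) = 1/(4π·5.60²·10.2) = 2.488×10^-4 K/W
ΣR = 2.014×10^-6 + 0.03243 + 0.01929 + 2.488×10^-4 = 0.05197 K/W
Q = ΔT/ΣR = (114 K − 299.2 K)/0.05197 = -3564 W
From the inner boundary to the cellular glass/cork board interface, ΣR_partial = 0.03243 K/W.
T_interface = T_in − Q·ΣR_partial = 114 K − (-3564)(0.03243) = 229.6 K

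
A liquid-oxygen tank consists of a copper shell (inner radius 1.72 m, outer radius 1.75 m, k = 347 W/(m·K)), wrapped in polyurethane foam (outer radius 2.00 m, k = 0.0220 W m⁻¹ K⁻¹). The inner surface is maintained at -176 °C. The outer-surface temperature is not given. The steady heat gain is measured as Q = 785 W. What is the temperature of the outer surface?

Sum the resistances:
  R_copper = (1/1.72 − 1/1.75)/(4πk) = 0.009967/(4π·347) = 2.286×10^-6 K/W
  R_polyurethane foam = (1/1.75 − 1/2.00)/(4πk) = 0.07143/(4π·0.0220) = 0.2584 K/W
ΣR = 0.2584 K/W
ΔT = Q·ΣR = 785 × 0.2584 = 202.8 K
Heat flows inward, so T_out = T_in + ΔT = -176 + 202.8 = 26.8 °C

T_out = 26.8 °C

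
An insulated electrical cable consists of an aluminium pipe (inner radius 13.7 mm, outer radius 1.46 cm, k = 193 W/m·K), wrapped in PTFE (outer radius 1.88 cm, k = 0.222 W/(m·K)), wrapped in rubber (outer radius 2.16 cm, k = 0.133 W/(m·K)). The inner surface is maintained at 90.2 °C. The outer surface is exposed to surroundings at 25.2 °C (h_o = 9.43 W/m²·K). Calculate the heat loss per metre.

Series thermal resistances, inner to outer:
  R'_aluminium = ln(0.0146/0.0137)/(2πk) = 0.06363/(2π·193) = 5.247×10^-5 m·K/W
  R'_PTFE = ln(0.0188/0.0146)/(2πk) = 0.2528/(2π·0.222) = 0.1813 m·K/W
  R'_rubber = ln(0.0216/0.0188)/(2πk) = 0.1388/(2π·0.133) = 0.1661 m·K/W
  R'_conv,out = 1/(2πr h) = 1/(2π·0.0216·9.43) = 0.7814 m·K/W
ΣR = 5.247×10^-5 + 0.1813 + 0.1661 + 0.7814 = 1.129 m·K/W
Q' = ΔT/ΣR = (90.2 °C − 25.2 °C)/1.129 = 57.6 W/m

Q' = 57.6 W/m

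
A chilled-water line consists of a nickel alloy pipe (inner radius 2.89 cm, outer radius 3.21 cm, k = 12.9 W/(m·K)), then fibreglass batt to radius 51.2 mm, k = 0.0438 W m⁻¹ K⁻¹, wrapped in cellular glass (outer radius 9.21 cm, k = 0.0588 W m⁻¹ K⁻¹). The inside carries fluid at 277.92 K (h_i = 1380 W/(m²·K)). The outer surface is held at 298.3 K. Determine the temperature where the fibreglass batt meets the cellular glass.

Series thermal resistances, inner to outer:
  R'_conv,in = 1/(2πr h) = 1/(2π·0.0289·1380) = 0.003991 m·K/W
  R'_nickel alloy = ln(0.0321/0.0289)/(2πk) = 0.1050/(2π·12.9) = 0.001296 m·K/W
  R'_fibreglass batt = ln(0.0512/0.0321)/(2πk) = 0.4669/(2π·0.0438) = 1.697 m·K/W
  R'_cellular glass = ln(0.0921/0.0512)/(2πk) = 0.5871/(2π·0.0588) = 1.589 m·K/W
ΣR = 0.003991 + 0.001296 + 1.697 + 1.589 = 3.291 m·K/W
Q' = ΔT/ΣR = (277.92 K − 298.3 K)/3.291 = -6.193 W/m
From the inner boundary to the fibreglass batt/cellular glass interface, ΣR_partial = 1.702 m·K/W.
T_interface = T_in − Q'·ΣR_partial = 277.92 K − (-6.193)(1.702) = 288.5 K

T = 288.5 K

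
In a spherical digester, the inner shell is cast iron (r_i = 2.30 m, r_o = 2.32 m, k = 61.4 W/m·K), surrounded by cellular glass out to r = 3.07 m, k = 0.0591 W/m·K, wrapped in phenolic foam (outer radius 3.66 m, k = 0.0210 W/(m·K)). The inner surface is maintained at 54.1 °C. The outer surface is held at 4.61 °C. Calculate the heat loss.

Treat each layer as a resistance in series:
  R_cast iron = (1/2.30 − 1/2.32)/(4πk) = 0.003748/(4π·61.4) = 4.858×10^-6 K/W
  R_cellular glass = (1/2.32 − 1/3.07)/(4πk) = 0.1053/(4π·0.0591) = 0.1418 K/W
  R_phenolic foam = (1/3.07 − 1/3.66)/(4πk) = 0.05251/(4π·0.0210) = 0.1990 K/W
ΣR = 4.858×10^-6 + 0.1418 + 0.1990 = 0.3408 K/W
Q = ΔT/ΣR = (54.1 °C − 4.61 °C)/0.3408 = 145 W

Q = 145 W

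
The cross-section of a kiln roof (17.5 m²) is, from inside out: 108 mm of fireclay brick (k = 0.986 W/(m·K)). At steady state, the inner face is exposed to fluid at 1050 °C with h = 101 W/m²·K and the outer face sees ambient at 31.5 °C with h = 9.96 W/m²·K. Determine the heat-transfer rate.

Treat each layer as a resistance in series:
  R_conv,in = 1/(hA) = 1/(101·17.5) = 5.658×10^-4 K/W
  R_fireclay brick = L/(kA) = 0.108/(0.986·17.5) = 0.006259 K/W
  R_conv,out = 1/(hA) = 1/(9.96·17.5) = 0.005737 K/W
ΣR = 5.658×10^-4 + 0.006259 + 0.005737 = 0.01256 K/W
Q = ΔT/ΣR = (1050 °C − 31.5 °C)/0.01256 = 81100 W

Q = 81100 W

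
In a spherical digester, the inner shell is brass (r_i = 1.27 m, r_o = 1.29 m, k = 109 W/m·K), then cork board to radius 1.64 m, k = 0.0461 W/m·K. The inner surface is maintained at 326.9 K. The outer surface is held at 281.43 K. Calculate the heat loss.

Treat each layer as a resistance in series:
  R_brass = (1/1.27 − 1/1.29)/(4πk) = 0.01221/(4π·109) = 8.913×10^-6 K/W
  R_cork board = (1/1.29 − 1/1.64)/(4πk) = 0.1654/(4π·0.0461) = 0.2856 K/W
ΣR = 8.913×10^-6 + 0.2856 = 0.2856 K/W
Q = ΔT/ΣR = (326.9 K − 281.43 K)/0.2856 = 159 W

Q = 159 W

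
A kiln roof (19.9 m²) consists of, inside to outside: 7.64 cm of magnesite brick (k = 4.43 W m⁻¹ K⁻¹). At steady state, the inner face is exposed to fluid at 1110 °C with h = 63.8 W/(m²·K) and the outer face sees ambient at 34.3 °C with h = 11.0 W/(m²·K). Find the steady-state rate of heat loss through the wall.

Q = 173 kW

Series thermal resistances, inner to outer:
  R_conv,in = 1/(hA) = 1/(63.8·19.9) = 7.876×10^-4 K/W
  R_magnesite brick = L/(kA) = 0.0764/(4.43·19.9) = 8.666×10^-4 K/W
  R_conv,out = 1/(hA) = 1/(11.0·19.9) = 0.004568 K/W
ΣR = 7.876×10^-4 + 8.666×10^-4 + 0.004568 = 0.006222 K/W
Q = ΔT/ΣR = (1110 °C − 34.3 °C)/0.006222 = 1.73×10^5 W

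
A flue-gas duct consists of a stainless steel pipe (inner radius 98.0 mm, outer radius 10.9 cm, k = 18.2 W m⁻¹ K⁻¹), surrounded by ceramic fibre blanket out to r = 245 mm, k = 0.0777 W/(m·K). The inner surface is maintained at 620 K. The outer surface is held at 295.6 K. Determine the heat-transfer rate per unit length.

Resistance network (inner→outer):
  R'_stainless steel = ln(0.109/0.0980)/(2πk) = 0.1064/(2π·18.2) = 9.303×10^-4 m·K/W
  R'_ceramic fibre blanket = ln(0.245/0.109)/(2πk) = 0.8099/(2π·0.0777) = 1.659 m·K/W
ΣR = 9.303×10^-4 + 1.659 = 1.660 m·K/W
Q' = ΔT/ΣR = (620 K − 295.6 K)/1.660 = 195 W/m

Q' = 195 W/m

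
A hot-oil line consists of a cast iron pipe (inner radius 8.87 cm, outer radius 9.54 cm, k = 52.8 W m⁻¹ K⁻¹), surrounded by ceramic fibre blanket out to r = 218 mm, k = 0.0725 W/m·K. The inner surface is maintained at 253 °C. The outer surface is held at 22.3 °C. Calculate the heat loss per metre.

Resistance network (inner→outer):
  R'_cast iron = ln(0.0954/0.0887)/(2πk) = 0.07282/(2π·52.8) = 2.195×10^-4 m·K/W
  R'_ceramic fibre blanket = ln(0.218/0.0954)/(2πk) = 0.8264/(2π·0.0725) = 1.814 m·K/W
ΣR = 2.195×10^-4 + 1.814 = 1.814 m·K/W
Q' = ΔT/ΣR = (253 °C − 22.3 °C)/1.814 = 127 W/m

Q' = 127 W/m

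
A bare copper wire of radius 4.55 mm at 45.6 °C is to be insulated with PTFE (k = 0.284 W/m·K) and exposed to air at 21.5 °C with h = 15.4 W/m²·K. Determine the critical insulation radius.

For a cylinder, r_cr = k_ins/h = 0.284/15.4 = 0.0184 m = 1.84 cm

r_cr = 1.84 cm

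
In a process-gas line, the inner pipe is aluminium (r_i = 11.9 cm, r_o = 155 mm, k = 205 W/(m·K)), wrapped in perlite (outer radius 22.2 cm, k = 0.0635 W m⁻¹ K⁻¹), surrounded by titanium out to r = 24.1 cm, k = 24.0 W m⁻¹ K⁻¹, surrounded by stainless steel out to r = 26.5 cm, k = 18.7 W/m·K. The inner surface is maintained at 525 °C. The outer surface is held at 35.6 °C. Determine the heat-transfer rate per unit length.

Q' = 543 W/m

Series thermal resistances, inner to outer:
  R'_aluminium = ln(0.155/0.119)/(2πk) = 0.2643/(2π·205) = 2.052×10^-4 m·K/W
  R'_perlite = ln(0.222/0.155)/(2πk) = 0.3593/(2π·0.0635) = 0.9004 m·K/W
  R'_titanium = ln(0.241/0.222)/(2πk) = 0.08212/(2π·24.0) = 5.446×10^-4 m·K/W
  R'_stainless steel = ln(0.265/0.241)/(2πk) = 0.09493/(2π·18.7) = 8.080×10^-4 m·K/W
ΣR = 2.052×10^-4 + 0.9004 + 5.446×10^-4 + 8.080×10^-4 = 0.9020 m·K/W
Q' = ΔT/ΣR = (525 °C − 35.6 °C)/0.9020 = 543 W/m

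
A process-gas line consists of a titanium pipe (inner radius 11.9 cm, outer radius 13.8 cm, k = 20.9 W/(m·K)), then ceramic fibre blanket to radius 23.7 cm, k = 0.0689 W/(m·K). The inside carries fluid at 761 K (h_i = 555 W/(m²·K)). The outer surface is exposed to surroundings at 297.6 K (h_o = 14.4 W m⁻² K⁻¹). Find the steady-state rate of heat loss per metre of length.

Q' = 357 W/m

Series thermal resistances, inner to outer:
  R'_conv,in = 1/(2πr h) = 1/(2π·0.119·555) = 0.002410 m·K/W
  R'_titanium = ln(0.138/0.119)/(2πk) = 0.1481/(2π·20.9) = 0.001128 m·K/W
  R'_ceramic fibre blanket = ln(0.237/0.138)/(2πk) = 0.5408/(2π·0.0689) = 1.249 m·K/W
  R'_conv,out = 1/(2πr h) = 1/(2π·0.237·14.4) = 0.04663 m·K/W
ΣR = 0.002410 + 0.001128 + 1.249 + 0.04663 = 1.299 m·K/W
Q' = ΔT/ΣR = (761 K − 297.6 K)/1.299 = 357 W/m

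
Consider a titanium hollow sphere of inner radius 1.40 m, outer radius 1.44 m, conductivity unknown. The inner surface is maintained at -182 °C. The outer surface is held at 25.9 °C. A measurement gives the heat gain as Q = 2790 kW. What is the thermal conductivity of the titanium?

ΣR = ΔT/Q = |-182 − 25.9|/2.79×10^6 = 7.452×10^-5 K/W
(1/r₁−1/r₂)/(4πk) = 7.452×10^-5 ⇒ k = 0.01984/(4π·7.452×10^-5) = 21.2 W/m·K

k = 21.2 W/m·K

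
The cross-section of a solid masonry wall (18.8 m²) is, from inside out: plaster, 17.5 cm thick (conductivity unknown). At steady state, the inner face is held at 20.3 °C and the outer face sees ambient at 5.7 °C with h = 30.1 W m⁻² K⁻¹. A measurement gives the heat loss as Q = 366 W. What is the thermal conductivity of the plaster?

ΣR = ΔT/Q = |20.3 − 5.7|/366 = 0.03989 K/W
Known resistances:
  R_conv,out = 1/(hA) = 1/(30.1·18.8) = 0.001767 K/W
R_plaster = ΣR − ΣR_known = 0.03989 − 0.001767 = 0.03812 K/W
L/(kA) = 0.03812 ⇒ k = 0.175/(0.03812·18.8) = 0.244 W/m·K

k = 0.244 W/m·K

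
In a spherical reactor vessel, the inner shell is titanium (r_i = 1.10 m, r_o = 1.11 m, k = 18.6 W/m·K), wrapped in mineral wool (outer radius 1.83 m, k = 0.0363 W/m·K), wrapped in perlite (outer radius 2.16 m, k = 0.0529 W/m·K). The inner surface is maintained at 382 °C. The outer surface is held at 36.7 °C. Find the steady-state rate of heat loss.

Q = 383 W

Treat each layer as a resistance in series:
  R_titanium = (1/1.10 − 1/1.11)/(4πk) = 0.008190/(4π·18.6) = 3.504×10^-5 K/W
  R_mineral wool = (1/1.11 − 1/1.83)/(4πk) = 0.3545/(4π·0.0363) = 0.7770 K/W
  R_perlite = (1/1.83 − 1/2.16)/(4πk) = 0.08349/(4π·0.0529) = 0.1256 K/W
ΣR = 3.504×10^-5 + 0.7770 + 0.1256 = 0.9026 K/W
Q = ΔT/ΣR = (382 °C − 36.7 °C)/0.9026 = 383 W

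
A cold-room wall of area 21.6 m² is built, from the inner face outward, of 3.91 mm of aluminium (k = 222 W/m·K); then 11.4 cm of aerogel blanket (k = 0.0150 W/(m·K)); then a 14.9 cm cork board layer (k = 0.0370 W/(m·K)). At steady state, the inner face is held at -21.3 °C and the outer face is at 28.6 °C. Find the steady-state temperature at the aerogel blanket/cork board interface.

T = 11.3 °C

Series thermal resistances, inner to outer:
  R_aluminium = L/(kA) = 0.00391/(222·21.6) = 8.154×10^-7 K/W
  R_aerogel blanket = L/(kA) = 0.114/(0.0150·21.6) = 0.3519 K/W
  R_cork board = L/(kA) = 0.149/(0.0370·21.6) = 0.1864 K/W
ΣR = 8.154×10^-7 + 0.3519 + 0.1864 = 0.5383 K/W
Q = ΔT/ΣR = (-21.3 °C − 28.6 °C)/0.5383 = -92.70 W
From the inner boundary to the aerogel blanket/cork board interface, ΣR_partial = 0.3519 K/W.
T_interface = T_in − Q·ΣR_partial = -21.3 °C − (-92.70)(0.3519) = 11.3 °C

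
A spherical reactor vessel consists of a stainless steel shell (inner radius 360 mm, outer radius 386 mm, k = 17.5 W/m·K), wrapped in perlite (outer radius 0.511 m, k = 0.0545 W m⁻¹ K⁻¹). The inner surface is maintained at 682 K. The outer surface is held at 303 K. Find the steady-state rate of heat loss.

Resistance network (inner→outer):
  R_stainless steel = (1/0.360 − 1/0.386)/(4πk) = 0.1871/(4π·17.5) = 8.508×10^-4 K/W
  R_perlite = (1/0.386 − 1/0.511)/(4πk) = 0.6337/(4π·0.0545) = 0.9253 K/W
ΣR = 8.508×10^-4 + 0.9253 = 0.9262 K/W
Q = ΔT/ΣR = (682 K − 303 K)/0.9262 = 409 W

Q = 409 W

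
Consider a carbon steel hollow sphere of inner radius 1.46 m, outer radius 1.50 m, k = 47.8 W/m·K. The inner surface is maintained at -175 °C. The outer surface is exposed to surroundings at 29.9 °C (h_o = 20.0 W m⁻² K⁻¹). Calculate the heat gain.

Q = 114 kW

Treat each layer as a resistance in series:
  R_carbon steel = (1/1.46 − 1/1.50)/(4πk) = 0.01826/(4π·47.8) = 3.041×10^-5 K/W
  R_conv,out = 1/(4πr²h) = 1/(4π·1.50²·20.0) = 0.001768 K/W
ΣR = 3.041×10^-5 + 0.001768 = 0.001798 K/W
Q = ΔT/ΣR = (-175 °C − 29.9 °C)/0.001798 = -1.14×10^5 W
(Negative Q ⇒ heat flows inward; heat gain = 1.14×10^5 W.)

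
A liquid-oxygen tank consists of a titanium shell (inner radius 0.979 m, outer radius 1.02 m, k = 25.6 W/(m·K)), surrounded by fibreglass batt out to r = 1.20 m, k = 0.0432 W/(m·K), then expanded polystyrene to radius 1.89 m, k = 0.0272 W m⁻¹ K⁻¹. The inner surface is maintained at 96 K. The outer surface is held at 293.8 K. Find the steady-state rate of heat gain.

Treat each layer as a resistance in series:
  R_titanium = (1/0.979 − 1/1.02)/(4πk) = 0.04106/(4π·25.6) = 1.276×10^-4 K/W
  R_fibreglass batt = (1/1.02 − 1/1.20)/(4πk) = 0.1471/(4π·0.0432) = 0.2709 K/W
  R_expanded polystyrene = (1/1.20 − 1/1.89)/(4πk) = 0.3042/(4π·0.0272) = 0.8901 K/W
ΣR = 1.276×10^-4 + 0.2709 + 0.8901 = 1.161 K/W
Q = ΔT/ΣR = (96 K − 293.8 K)/1.161 = -170 W
(Negative Q ⇒ heat flows inward; heat gain = 170 W.)

Q = 170 W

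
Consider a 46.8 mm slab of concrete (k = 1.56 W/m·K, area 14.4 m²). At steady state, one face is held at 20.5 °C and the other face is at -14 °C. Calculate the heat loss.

Q = kA·ΔT/L = 1.56 × 14.4 × |20.5 °C − -14 °C| / 0.0468 = 16600 W

Q = 16600 W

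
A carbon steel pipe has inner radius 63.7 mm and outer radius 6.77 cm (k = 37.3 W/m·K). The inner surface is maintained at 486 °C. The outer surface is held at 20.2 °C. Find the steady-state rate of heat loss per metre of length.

Q' = 2πk·ΔT/ln(r₂/r₁) = 2π × 37.3 × 465.8 / ln(0.0677/0.0637) = 1.79×10^6 W/m

Q' = 1790 kW/m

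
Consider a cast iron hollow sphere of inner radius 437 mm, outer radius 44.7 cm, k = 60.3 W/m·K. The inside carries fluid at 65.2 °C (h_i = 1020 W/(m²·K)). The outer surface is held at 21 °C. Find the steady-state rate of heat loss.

Series thermal resistances, inner to outer:
  R_conv,in = 1/(4πr²h) = 1/(4π·0.437²·1020) = 4.085×10^-4 K/W
  R_cast iron = (1/0.437 − 1/0.447)/(4πk) = 0.05119/(4π·60.3) = 6.756×10^-5 K/W
ΣR = 4.085×10^-4 + 6.756×10^-5 = 4.761×10^-4 K/W
Q = ΔT/ΣR = (65.2 °C − 21 °C)/4.761×10^-4 = 92800 W

Q = 92.8 kW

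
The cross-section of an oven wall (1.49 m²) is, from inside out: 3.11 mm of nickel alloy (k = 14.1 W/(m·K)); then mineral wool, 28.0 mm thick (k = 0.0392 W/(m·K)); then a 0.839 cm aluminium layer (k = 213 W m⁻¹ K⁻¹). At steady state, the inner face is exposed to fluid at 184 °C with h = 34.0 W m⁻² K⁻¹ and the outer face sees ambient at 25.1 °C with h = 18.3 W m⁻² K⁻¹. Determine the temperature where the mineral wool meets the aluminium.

T = 36.0 °C

Series thermal resistances, inner to outer:
  R_conv,in = 1/(hA) = 1/(34.0·1.49) = 0.01974 K/W
  R_nickel alloy = L/(kA) = 0.00311/(14.1·1.49) = 1.480×10^-4 K/W
  R_mineral wool = L/(kA) = 0.0280/(0.0392·1.49) = 0.4794 K/W
  R_aluminium = L/(kA) = 0.00839/(213·1.49) = 2.644×10^-5 K/W
  R_conv,out = 1/(hA) = 1/(18.3·1.49) = 0.03667 K/W
ΣR = 0.01974 + 1.480×10^-4 + 0.4794 + 2.644×10^-5 + 0.03667 = 0.5360 K/W
Q = ΔT/ΣR = (184 °C − 25.1 °C)/0.5360 = 296.5 W
From the inner boundary to the mineral wool/aluminium interface, ΣR_partial = 0.4993 K/W.
T_interface = T_in − Q·ΣR_partial = 184 °C − (296.5)(0.4993) = 36.0 °C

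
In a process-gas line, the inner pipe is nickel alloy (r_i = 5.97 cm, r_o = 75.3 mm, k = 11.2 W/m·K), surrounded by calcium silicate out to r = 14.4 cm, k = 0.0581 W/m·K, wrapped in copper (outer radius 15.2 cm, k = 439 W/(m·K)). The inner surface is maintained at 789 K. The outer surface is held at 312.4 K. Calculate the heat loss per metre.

Resistance network (inner→outer):
  R'_nickel alloy = ln(0.0753/0.0597)/(2πk) = 0.2321/(2π·11.2) = 0.003299 m·K/W
  R'_calcium silicate = ln(0.144/0.0753)/(2πk) = 0.6483/(2π·0.0581) = 1.776 m·K/W
  R'_copper = ln(0.152/0.144)/(2πk) = 0.05407/(2π·439) = 1.960×10^-5 m·K/W
ΣR = 0.003299 + 1.776 + 1.960×10^-5 = 1.779 m·K/W
Q' = ΔT/ΣR = (789 K − 312.4 K)/1.779 = 268 W/m

Q' = 268 W/m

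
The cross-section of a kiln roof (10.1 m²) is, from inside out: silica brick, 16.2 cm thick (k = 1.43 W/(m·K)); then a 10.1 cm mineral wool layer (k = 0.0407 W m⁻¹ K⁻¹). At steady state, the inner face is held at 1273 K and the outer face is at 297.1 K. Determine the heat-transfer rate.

Q = 3.80 kW

Treat each layer as a resistance in series:
  R_silica brick = L/(kA) = 0.162/(1.43·10.1) = 0.01122 K/W
  R_mineral wool = L/(kA) = 0.101/(0.0407·10.1) = 0.2457 K/W
ΣR = 0.01122 + 0.2457 = 0.2569 K/W
Q = ΔT/ΣR = (1273 K − 297.1 K)/0.2569 = 3800 W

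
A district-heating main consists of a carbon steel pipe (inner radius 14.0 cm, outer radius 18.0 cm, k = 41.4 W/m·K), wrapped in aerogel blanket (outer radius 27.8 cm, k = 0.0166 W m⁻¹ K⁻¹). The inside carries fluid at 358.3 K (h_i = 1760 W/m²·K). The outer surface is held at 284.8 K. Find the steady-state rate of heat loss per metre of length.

Series thermal resistances, inner to outer:
  R'_conv,in = 1/(2πr h) = 1/(2π·0.140·1760) = 6.459×10^-4 m·K/W
  R'_carbon steel = ln(0.180/0.140)/(2πk) = 0.2513/(2π·41.4) = 9.661×10^-4 m·K/W
  R'_aerogel blanket = ln(0.278/0.180)/(2πk) = 0.4347/(2π·0.0166) = 4.167 m·K/W
ΣR = 6.459×10^-4 + 9.661×10^-4 + 4.167 = 4.169 m·K/W
Q' = ΔT/ΣR = (358.3 K − 284.8 K)/4.169 = 17.6 W/m

Q' = 17.6 W/m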